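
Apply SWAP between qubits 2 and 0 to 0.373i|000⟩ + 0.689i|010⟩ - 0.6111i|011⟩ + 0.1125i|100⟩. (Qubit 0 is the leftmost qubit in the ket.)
0.373i|000⟩ + 0.1125i|001⟩ + 0.689i|010⟩ - 0.6111i|110⟩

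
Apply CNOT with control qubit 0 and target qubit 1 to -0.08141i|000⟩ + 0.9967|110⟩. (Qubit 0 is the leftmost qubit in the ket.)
-0.08141i|000⟩ + 0.9967|100⟩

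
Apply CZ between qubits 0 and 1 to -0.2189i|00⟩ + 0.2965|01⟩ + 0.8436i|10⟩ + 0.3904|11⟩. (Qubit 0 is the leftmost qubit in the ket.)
-0.2189i|00⟩ + 0.2965|01⟩ + 0.8436i|10⟩ - 0.3904|11⟩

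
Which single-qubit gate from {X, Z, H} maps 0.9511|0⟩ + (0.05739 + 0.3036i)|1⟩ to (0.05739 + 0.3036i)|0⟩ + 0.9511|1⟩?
X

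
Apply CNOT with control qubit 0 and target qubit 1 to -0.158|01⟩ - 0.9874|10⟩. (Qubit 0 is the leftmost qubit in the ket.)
-0.158|01⟩ - 0.9874|11⟩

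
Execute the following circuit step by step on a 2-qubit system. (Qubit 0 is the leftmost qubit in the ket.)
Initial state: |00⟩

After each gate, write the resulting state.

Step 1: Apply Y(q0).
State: i|10⟩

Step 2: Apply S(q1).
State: i|10⟩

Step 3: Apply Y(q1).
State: -|11⟩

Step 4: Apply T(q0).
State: (-1/√2 - (1/√2)i)|11⟩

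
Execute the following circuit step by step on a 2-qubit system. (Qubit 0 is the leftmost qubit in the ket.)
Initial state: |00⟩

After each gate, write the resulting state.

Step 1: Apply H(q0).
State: 1/√2|00⟩ + 1/√2|10⟩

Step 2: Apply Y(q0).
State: -(1/√2)i|00⟩ + (1/√2)i|10⟩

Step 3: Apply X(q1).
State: -(1/√2)i|01⟩ + (1/√2)i|11⟩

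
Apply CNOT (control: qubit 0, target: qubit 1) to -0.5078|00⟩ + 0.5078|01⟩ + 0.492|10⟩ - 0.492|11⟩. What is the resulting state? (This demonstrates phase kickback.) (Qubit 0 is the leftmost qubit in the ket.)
-0.5078|00⟩ + 0.5078|01⟩ - 0.492|10⟩ + 0.492|11⟩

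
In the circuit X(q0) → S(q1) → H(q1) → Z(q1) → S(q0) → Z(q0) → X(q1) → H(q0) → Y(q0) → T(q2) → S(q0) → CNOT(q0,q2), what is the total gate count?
12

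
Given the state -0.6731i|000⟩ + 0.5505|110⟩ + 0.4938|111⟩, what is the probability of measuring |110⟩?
0.3031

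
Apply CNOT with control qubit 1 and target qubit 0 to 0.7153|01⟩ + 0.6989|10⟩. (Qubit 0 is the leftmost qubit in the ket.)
0.6989|10⟩ + 0.7153|11⟩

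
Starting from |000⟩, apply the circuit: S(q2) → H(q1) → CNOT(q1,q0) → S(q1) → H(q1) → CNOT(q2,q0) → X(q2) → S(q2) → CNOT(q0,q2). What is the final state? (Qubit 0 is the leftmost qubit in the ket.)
(1/2)i|001⟩ + (1/2)i|011⟩ - 1/2|100⟩ + 1/2|110⟩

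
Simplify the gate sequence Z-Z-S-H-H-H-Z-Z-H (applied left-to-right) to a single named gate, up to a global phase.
S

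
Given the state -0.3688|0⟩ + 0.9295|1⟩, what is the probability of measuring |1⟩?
0.864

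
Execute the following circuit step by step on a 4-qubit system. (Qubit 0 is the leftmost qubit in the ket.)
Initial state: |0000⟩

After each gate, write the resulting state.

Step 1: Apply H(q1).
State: 1/√2|0000⟩ + 1/√2|0100⟩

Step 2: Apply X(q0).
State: 1/√2|1000⟩ + 1/√2|1100⟩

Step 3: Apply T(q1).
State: 1/√2|1000⟩ + (1/2 + (1/2)i)|1100⟩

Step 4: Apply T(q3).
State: 1/√2|1000⟩ + (1/2 + (1/2)i)|1100⟩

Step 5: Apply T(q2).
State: 1/√2|1000⟩ + (1/2 + (1/2)i)|1100⟩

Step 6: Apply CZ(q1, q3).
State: 1/√2|1000⟩ + (1/2 + (1/2)i)|1100⟩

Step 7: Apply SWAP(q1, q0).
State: 1/√2|0100⟩ + (1/2 + (1/2)i)|1100⟩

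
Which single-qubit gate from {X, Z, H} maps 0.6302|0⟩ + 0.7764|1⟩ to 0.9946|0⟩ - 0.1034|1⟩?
H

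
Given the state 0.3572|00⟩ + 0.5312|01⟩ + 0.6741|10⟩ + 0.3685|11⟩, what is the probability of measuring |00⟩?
0.1276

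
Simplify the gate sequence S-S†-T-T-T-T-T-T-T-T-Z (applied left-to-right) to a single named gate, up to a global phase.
Z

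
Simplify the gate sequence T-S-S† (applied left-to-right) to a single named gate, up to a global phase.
T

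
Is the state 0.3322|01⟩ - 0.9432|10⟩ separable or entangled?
Entangled

Writing the state as a|00⟩ + b|01⟩ + c|10⟩ + d|11⟩, it is a product state iff ad − bc = 0.
Here (a, b, c, d) = (0, 0.3322, -0.9432, 0): ad − bc = (0)(0) − (0.3322)(-0.9432) = 0.3133 ≠ 0, so the state is entangled.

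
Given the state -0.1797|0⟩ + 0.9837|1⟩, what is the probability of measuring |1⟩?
0.9677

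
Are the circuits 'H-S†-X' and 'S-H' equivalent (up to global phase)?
No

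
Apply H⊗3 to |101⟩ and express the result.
1/√8|000⟩ - 1/√8|001⟩ + 1/√8|010⟩ - 1/√8|011⟩ - 1/√8|100⟩ + 1/√8|101⟩ - 1/√8|110⟩ + 1/√8|111⟩

H⊗3 gives amp(|y⟩) = (1/2√2) Σ_x (−1)^(x·y) amp(|x⟩), where x·y is the number of positions in which both x and y have a 1.
|000⟩: (1)/(2√2) = 1/√8
|001⟩: (-1)/(2√2) = -1/√8
|010⟩: (1)/(2√2) = 1/√8
|011⟩: (-1)/(2√2) = -1/√8
|100⟩: (-1)/(2√2) = -1/√8
|101⟩: (1)/(2√2) = 1/√8
|110⟩: (-1)/(2√2) = -1/√8
|111⟩: (1)/(2√2) = 1/√8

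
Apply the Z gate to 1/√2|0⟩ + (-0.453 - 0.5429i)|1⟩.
1/√2|0⟩ + (0.453 + 0.5429i)|1⟩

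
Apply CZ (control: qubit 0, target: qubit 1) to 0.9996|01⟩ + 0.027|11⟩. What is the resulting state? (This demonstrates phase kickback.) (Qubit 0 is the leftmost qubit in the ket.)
0.9996|01⟩ - 0.027|11⟩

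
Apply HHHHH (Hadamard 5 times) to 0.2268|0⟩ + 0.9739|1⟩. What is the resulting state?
0.849|0⟩ - 0.5283|1⟩

H² = I, so H^5 = H: a single Hadamard. With (a, b) = (0.2268, 0.9739), H gives ((a + b)/√2, (a − b)/√2) = (0.849, -0.5283).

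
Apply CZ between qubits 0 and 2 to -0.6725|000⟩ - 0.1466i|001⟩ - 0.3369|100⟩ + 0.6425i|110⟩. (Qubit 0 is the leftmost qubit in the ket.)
-0.6725|000⟩ - 0.1466i|001⟩ - 0.3369|100⟩ + 0.6425i|110⟩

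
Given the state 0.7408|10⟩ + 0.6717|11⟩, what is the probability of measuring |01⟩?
0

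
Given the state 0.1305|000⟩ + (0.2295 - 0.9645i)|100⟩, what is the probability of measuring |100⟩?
0.9829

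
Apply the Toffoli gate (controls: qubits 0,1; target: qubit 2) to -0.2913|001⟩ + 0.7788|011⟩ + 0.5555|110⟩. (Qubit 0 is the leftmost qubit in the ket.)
-0.2913|001⟩ + 0.7788|011⟩ + 0.5555|111⟩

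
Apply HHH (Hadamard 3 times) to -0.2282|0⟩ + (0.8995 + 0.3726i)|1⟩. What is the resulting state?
(0.4747 + 0.2635i)|0⟩ + (-0.7974 - 0.2635i)|1⟩

H² = I, so H^3 = H: a single Hadamard. With (a, b) = (-0.2282, (0.8995 + 0.3726i)), H gives ((a + b)/√2, (a − b)/√2) = ((0.4747 + 0.2635i), (-0.7974 - 0.2635i)).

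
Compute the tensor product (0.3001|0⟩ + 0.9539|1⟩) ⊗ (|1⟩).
0.3001|01⟩ + 0.9539|11⟩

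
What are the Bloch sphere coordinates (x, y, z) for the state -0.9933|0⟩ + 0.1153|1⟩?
(-0.2291, 0, 0.9734)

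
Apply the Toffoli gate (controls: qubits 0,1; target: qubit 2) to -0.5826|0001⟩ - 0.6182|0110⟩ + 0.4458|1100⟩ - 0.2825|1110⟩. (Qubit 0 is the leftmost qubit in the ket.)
-0.5826|0001⟩ - 0.6182|0110⟩ - 0.2825|1100⟩ + 0.4458|1110⟩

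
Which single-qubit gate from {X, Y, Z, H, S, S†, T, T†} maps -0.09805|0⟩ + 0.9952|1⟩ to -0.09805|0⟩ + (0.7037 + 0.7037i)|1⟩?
T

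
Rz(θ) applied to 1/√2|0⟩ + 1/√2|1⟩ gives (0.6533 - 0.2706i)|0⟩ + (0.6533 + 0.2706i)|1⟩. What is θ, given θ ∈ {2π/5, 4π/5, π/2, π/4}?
π/4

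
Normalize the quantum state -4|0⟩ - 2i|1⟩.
-0.8944|0⟩ - (1/√5)i|1⟩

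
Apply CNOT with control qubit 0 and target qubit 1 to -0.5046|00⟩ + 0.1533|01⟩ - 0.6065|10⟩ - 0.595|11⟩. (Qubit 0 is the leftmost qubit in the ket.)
-0.5046|00⟩ + 0.1533|01⟩ - 0.595|10⟩ - 0.6065|11⟩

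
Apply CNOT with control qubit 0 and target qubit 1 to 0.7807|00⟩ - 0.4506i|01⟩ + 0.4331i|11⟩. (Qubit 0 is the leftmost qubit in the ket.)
0.7807|00⟩ - 0.4506i|01⟩ + 0.4331i|10⟩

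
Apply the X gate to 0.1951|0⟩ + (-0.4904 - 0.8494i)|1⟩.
(-0.4904 - 0.8494i)|0⟩ + 0.1951|1⟩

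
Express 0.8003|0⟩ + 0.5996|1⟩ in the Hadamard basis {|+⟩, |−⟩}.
0.9899|+⟩ + 0.1419|−⟩

With |ψ⟩ = α|0⟩ + β|1⟩, the Hadamard-basis coefficients are ⟨+|ψ⟩ = (α + β)/√2 and ⟨−|ψ⟩ = (α − β)/√2.
Here α = 0.8003, β = 0.5996: (α + β)/√2 = 0.9899, (α − β)/√2 = 0.1419.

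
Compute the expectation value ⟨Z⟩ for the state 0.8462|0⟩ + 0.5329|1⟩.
0.4321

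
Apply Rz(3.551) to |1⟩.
(-0.2033 + 0.9791i)|1⟩

Rz(3.551) = [[e^(−iθ/2), 0], [0, e^(iθ/2)]] with e^(±iθ/2) = cos(θ/2) ± i·sin(θ/2); θ = 3.551, cos(θ/2) ≈ -0.203277, sin(θ/2) ≈ 0.979121.
With a = amp(|0⟩) = 0 and b = amp(|1⟩) = 1:
new amp(|0⟩) = (-0.203277 - 0.979121i)·a = 0
new amp(|1⟩) = (-0.203277 + 0.979121i)·b = (-0.2033 + 0.9791i)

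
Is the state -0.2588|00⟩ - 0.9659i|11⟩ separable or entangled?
Entangled

Writing the state as a|00⟩ + b|01⟩ + c|10⟩ + d|11⟩, it is a product state iff ad − bc = 0.
Here (a, b, c, d) = (-0.2588, 0, 0, -0.9659i): ad − bc = (-0.2588)(-0.9659i) − (0)(0) = 0.25i ≠ 0, so the state is entangled.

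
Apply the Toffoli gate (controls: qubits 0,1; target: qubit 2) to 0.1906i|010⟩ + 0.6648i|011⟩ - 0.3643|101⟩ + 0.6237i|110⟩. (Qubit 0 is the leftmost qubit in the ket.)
0.1906i|010⟩ + 0.6648i|011⟩ - 0.3643|101⟩ + 0.6237i|111⟩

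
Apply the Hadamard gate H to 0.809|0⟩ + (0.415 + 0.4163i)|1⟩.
(0.8655 + 0.2944i)|0⟩ + (0.2786 - 0.2944i)|1⟩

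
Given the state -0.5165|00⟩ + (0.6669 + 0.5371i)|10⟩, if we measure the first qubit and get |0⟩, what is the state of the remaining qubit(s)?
-|0⟩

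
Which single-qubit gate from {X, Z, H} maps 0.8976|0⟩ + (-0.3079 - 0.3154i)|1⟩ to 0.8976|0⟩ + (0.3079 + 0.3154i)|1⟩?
Z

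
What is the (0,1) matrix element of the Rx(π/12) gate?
-0.1305i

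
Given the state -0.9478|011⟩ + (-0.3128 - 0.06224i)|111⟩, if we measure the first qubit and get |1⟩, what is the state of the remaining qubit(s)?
(-0.9808 - 0.1952i)|11⟩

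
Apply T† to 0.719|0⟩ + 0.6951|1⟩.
0.719|0⟩ + (0.4915 - 0.4915i)|1⟩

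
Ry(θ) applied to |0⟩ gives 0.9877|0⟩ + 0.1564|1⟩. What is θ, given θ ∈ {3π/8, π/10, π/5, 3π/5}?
π/10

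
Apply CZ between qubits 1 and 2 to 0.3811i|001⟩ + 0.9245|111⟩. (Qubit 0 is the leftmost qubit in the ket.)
0.3811i|001⟩ - 0.9245|111⟩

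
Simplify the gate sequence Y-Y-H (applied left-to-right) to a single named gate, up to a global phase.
H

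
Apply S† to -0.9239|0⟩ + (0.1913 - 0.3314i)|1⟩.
-0.9239|0⟩ + (-0.3314 - 0.1913i)|1⟩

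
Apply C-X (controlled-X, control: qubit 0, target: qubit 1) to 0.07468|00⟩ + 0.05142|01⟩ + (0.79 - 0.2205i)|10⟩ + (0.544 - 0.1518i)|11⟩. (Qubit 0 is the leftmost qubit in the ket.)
0.07468|00⟩ + 0.05142|01⟩ + (0.544 - 0.1518i)|10⟩ + (0.79 - 0.2205i)|11⟩

C-X leaves the control-|0⟩ kets |00⟩, |01⟩ unchanged and applies X to qubit 1 on the control-|1⟩ pair (|10⟩, |11⟩).
X = [[0, 1], [1, 0]].
With a = amp(|10⟩) = (0.79 - 0.2205i) and b = amp(|11⟩) = (0.544 - 0.1518i):
new amp(|10⟩) = (1)·b = (0.544 - 0.1518i)
new amp(|11⟩) = (1)·a = (0.79 - 0.2205i)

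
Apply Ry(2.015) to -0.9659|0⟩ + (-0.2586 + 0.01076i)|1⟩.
(-0.2971 - 0.009098i)|0⟩ + (-0.9548 + 0.005746i)|1⟩

Ry(2.015) = [[cos(θ/2), −sin(θ/2)], [sin(θ/2), cos(θ/2)]]; θ = 2.015, cos(θ/2) ≈ 0.533976, sin(θ/2) ≈ 0.8455.
With a = amp(|0⟩) = -0.9659 and b = amp(|1⟩) = (-0.2586 + 0.01076i):
new amp(|0⟩) = (0.533976)·a + (-0.8455)·b = (-0.2971 - 0.009098i)
new amp(|1⟩) = (0.8455)·a + (0.533976)·b = (-0.9548 + 0.005746i)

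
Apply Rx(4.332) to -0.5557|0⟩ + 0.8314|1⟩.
(0.3116 - 0.6884i)|0⟩ + (-0.4661 + 0.4601i)|1⟩

Rx(4.332) = [[cos(θ/2), −i·sin(θ/2)], [−i·sin(θ/2), cos(θ/2)]]; θ = 4.332, cos(θ/2) ≈ -0.560677, sin(θ/2) ≈ 0.828034.
With a = amp(|0⟩) = -0.5557 and b = amp(|1⟩) = 0.8314:
new amp(|0⟩) = (-0.560677)·a + (-0.828034i)·b = (0.3116 - 0.6884i)
new amp(|1⟩) = (-0.828034i)·a + (-0.560677)·b = (-0.4661 + 0.4601i)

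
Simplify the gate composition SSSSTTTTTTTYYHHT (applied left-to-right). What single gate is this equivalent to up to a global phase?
I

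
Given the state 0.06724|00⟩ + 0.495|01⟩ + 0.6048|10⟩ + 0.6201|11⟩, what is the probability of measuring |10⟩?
0.3658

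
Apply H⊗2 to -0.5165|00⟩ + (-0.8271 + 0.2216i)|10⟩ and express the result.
(-0.6718 + 0.1108i)|00⟩ + (-0.6718 + 0.1108i)|01⟩ + (0.1553 - 0.1108i)|10⟩ + (0.1553 - 0.1108i)|11⟩

H⊗2 gives amp(|y⟩) = (1/2) Σ_x (−1)^(x·y) amp(|x⟩), where x·y is the number of positions in which both x and y have a 1.
|00⟩: (-0.5165 + (-0.8271 + 0.2216i))/2 = (-0.6718 + 0.1108i)
|01⟩: (-0.5165 + (-0.8271 + 0.2216i))/2 = (-0.6718 + 0.1108i)
|10⟩: (-0.5165 - (-0.8271 + 0.2216i))/2 = (0.1553 - 0.1108i)
|11⟩: (-0.5165 - (-0.8271 + 0.2216i))/2 = (0.1553 - 0.1108i)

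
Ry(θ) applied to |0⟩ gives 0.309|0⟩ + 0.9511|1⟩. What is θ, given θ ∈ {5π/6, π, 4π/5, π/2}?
4π/5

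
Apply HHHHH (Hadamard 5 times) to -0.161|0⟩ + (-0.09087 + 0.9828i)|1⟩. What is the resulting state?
(-0.1781 + 0.6949i)|0⟩ + (-0.04959 - 0.6949i)|1⟩

H² = I, so H^5 = H: a single Hadamard. With (a, b) = (-0.161, (-0.09087 + 0.9828i)), H gives ((a + b)/√2, (a − b)/√2) = ((-0.1781 + 0.6949i), (-0.04959 - 0.6949i)).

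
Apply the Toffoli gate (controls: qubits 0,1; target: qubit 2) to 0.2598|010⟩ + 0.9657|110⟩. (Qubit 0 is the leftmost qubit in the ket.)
0.2598|010⟩ + 0.9657|111⟩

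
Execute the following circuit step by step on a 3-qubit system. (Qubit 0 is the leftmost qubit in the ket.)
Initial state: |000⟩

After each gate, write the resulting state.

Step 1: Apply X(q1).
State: |010⟩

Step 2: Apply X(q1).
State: |000⟩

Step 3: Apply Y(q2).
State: i|001⟩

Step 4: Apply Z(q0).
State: i|001⟩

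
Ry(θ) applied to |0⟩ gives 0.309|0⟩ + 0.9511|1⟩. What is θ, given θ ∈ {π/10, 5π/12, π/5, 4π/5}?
4π/5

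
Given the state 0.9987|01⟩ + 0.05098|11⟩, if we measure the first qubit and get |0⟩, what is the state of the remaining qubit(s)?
|1⟩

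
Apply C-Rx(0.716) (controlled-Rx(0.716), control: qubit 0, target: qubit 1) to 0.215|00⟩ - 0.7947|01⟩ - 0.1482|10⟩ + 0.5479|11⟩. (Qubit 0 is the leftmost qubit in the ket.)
0.215|00⟩ - 0.7947|01⟩ + (-0.1388 - 0.192i)|10⟩ + (0.5132 + 0.05193i)|11⟩

C-Rx(0.716) leaves the control-|0⟩ kets |00⟩, |01⟩ unchanged and applies Rx(0.716) to qubit 1 on the control-|1⟩ pair (|10⟩, |11⟩).
Rx(0.716) = [[cos(θ/2), −i·sin(θ/2)], [−i·sin(θ/2), cos(θ/2)]]; θ = 0.716, cos(θ/2) ≈ 0.936599, sin(θ/2) ≈ 0.350402.
With a = amp(|10⟩) = -0.1482 and b = amp(|11⟩) = 0.5479:
new amp(|10⟩) = (0.936599)·a + (-0.350402i)·b = (-0.1388 - 0.192i)
new amp(|11⟩) = (-0.350402i)·a + (0.936599)·b = (0.5132 + 0.05193i)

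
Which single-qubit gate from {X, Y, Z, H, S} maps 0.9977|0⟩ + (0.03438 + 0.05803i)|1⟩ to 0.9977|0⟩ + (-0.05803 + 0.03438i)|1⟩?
S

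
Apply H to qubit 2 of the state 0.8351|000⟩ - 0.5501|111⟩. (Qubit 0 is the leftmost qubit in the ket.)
0.5905|000⟩ + 0.5905|001⟩ - 0.389|110⟩ + 0.389|111⟩

H on qubit 2 mixes each pair of kets that differ only in qubit 2: amplitudes (a, b) of (|…0…⟩, |…1…⟩) become ((a + b)/√2, (a − b)/√2). Kets absent from the input have amplitude 0.
(|000⟩, |001⟩): (a, b) = (0.8351, 0) → (0.5905, 0.5905)
(|110⟩, |111⟩): (a, b) = (0, -0.5501) → (-0.389, 0.389)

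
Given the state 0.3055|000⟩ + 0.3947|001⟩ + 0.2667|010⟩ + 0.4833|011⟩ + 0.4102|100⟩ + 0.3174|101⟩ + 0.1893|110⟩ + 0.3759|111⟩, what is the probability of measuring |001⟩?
0.1558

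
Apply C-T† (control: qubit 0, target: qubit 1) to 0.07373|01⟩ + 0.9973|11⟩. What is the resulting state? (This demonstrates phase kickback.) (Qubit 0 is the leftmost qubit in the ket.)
0.07373|01⟩ + (0.7052 - 0.7052i)|11⟩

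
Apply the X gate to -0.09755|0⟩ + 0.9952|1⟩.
0.9952|0⟩ - 0.09755|1⟩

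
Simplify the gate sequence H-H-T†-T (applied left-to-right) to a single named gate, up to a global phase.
I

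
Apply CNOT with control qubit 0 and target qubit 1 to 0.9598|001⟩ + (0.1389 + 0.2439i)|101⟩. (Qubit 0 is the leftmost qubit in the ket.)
0.9598|001⟩ + (0.1389 + 0.2439i)|111⟩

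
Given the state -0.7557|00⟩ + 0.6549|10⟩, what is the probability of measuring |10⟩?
0.4289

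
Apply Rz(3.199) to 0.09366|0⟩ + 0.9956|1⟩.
(-0.002688 - 0.09362i)|0⟩ + (-0.02857 + 0.9952i)|1⟩

Rz(3.199) = [[e^(−iθ/2), 0], [0, e^(iθ/2)]] with e^(±iθ/2) = cos(θ/2) ± i·sin(θ/2); θ = 3.199, cos(θ/2) ≈ -0.0286997, sin(θ/2) ≈ 0.999588.
With a = amp(|0⟩) = 0.09366 and b = amp(|1⟩) = 0.9956:
new amp(|0⟩) = (-0.0286997 - 0.999588i)·a = (-0.002688 - 0.09362i)
new amp(|1⟩) = (-0.0286997 + 0.999588i)·b = (-0.02857 + 0.9952i)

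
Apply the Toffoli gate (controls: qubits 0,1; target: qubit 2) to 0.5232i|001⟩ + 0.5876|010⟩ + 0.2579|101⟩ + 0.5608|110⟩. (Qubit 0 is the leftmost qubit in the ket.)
0.5232i|001⟩ + 0.5876|010⟩ + 0.2579|101⟩ + 0.5608|111⟩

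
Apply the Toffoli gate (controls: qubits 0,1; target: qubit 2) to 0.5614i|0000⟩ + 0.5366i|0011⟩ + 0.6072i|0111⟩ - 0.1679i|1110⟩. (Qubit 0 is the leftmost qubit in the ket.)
0.5614i|0000⟩ + 0.5366i|0011⟩ + 0.6072i|0111⟩ - 0.1679i|1100⟩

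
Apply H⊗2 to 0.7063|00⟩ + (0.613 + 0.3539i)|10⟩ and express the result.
(0.6597 + 0.177i)|00⟩ + (0.6597 + 0.177i)|01⟩ + (0.04665 - 0.177i)|10⟩ + (0.04665 - 0.177i)|11⟩

H⊗2 gives amp(|y⟩) = (1/2) Σ_x (−1)^(x·y) amp(|x⟩), where x·y is the number of positions in which both x and y have a 1.
|00⟩: (0.7063 + (0.613 + 0.3539i))/2 = (0.6597 + 0.177i)
|01⟩: (0.7063 + (0.613 + 0.3539i))/2 = (0.6597 + 0.177i)
|10⟩: (0.7063 - (0.613 + 0.3539i))/2 = (0.04665 - 0.177i)
|11⟩: (0.7063 - (0.613 + 0.3539i))/2 = (0.04665 - 0.177i)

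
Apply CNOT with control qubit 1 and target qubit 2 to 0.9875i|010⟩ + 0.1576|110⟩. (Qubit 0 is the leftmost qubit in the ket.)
0.9875i|011⟩ + 0.1576|111⟩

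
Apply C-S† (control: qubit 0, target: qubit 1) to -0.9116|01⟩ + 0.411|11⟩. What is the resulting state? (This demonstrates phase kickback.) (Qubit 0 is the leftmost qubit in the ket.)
-0.9116|01⟩ - 0.411i|11⟩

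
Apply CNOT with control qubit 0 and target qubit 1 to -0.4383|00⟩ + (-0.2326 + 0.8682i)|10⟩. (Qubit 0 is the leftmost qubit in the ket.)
-0.4383|00⟩ + (-0.2326 + 0.8682i)|11⟩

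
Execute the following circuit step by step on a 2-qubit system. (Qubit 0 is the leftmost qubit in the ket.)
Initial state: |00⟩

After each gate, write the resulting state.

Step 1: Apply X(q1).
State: |01⟩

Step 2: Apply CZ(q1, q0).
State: |01⟩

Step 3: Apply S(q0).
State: |01⟩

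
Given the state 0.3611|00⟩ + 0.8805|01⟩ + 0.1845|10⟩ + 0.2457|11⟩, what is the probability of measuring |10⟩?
0.03404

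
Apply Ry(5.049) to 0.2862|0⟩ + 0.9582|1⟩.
-0.7879|0⟩ - 0.6159|1⟩

Ry(5.049) = [[cos(θ/2), −sin(θ/2)], [sin(θ/2), cos(θ/2)]]; θ = 5.049, cos(θ/2) ≈ -0.815564, sin(θ/2) ≈ 0.578666.
With a = amp(|0⟩) = 0.2862 and b = amp(|1⟩) = 0.9582:
new amp(|0⟩) = (-0.815564)·a + (-0.578666)·b = -0.7879
new amp(|1⟩) = (0.578666)·a + (-0.815564)·b = -0.6159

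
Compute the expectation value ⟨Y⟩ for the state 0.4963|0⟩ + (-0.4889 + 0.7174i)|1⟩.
0.7121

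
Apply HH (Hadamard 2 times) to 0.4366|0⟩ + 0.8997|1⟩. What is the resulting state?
0.4366|0⟩ + 0.8997|1⟩

H² = I, so an even number of Hadamards cancels: H^2 = I and the state is unchanged.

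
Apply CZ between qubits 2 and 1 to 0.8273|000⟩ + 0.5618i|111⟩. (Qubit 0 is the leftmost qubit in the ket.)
0.8273|000⟩ - 0.5618i|111⟩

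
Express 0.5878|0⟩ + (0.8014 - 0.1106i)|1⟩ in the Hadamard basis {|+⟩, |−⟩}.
(0.9823 - 0.07821i)|+⟩ + (-0.151 + 0.07821i)|−⟩

With |ψ⟩ = α|0⟩ + β|1⟩, the Hadamard-basis coefficients are ⟨+|ψ⟩ = (α + β)/√2 and ⟨−|ψ⟩ = (α − β)/√2.
Here α = 0.5878, β = (0.8014 - 0.1106i): (α + β)/√2 = (0.9823 - 0.07821i), (α − β)/√2 = (-0.151 + 0.07821i).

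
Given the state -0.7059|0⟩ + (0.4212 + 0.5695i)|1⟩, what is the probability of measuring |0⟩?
0.4983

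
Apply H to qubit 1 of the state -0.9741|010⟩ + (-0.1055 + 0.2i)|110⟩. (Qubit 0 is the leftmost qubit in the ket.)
-0.6888|000⟩ + 0.6888|010⟩ + (-0.0746 + 0.1414i)|100⟩ + (0.0746 - 0.1414i)|110⟩

H on qubit 1 mixes each pair of kets that differ only in qubit 1: amplitudes (a, b) of (|…0…⟩, |…1…⟩) become ((a + b)/√2, (a − b)/√2). Kets absent from the input have amplitude 0.
(|000⟩, |010⟩): (a, b) = (0, -0.9741) → (-0.6888, 0.6888)
(|100⟩, |110⟩): (a, b) = (0, (-0.1055 + 0.2i)) → ((-0.0746 + 0.1414i), (0.0746 - 0.1414i))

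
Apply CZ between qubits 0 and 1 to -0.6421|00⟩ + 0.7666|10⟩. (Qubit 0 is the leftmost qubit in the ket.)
-0.6421|00⟩ + 0.7666|10⟩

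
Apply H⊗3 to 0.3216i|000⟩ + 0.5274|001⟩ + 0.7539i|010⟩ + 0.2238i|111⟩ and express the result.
(0.1865 + 0.4594i)|000⟩ + (-0.1865 + 0.3011i)|001⟩ + (0.1865 - 0.232i)|010⟩ + (-0.1865 - 0.07372i)|011⟩ + (0.1865 + 0.3011i)|100⟩ + (-0.1865 + 0.4594i)|101⟩ + (0.1865 - 0.07372i)|110⟩ + (-0.1865 - 0.232i)|111⟩

H⊗3 gives amp(|y⟩) = (1/2√2) Σ_x (−1)^(x·y) amp(|x⟩), where x·y is the number of positions in which both x and y have a 1.
|000⟩: (0.3216i + 0.5274 + 0.7539i + 0.2238i)/(2√2) = (0.1865 + 0.4594i)
|001⟩: (0.3216i - 0.5274 + 0.7539i - 0.2238i)/(2√2) = (-0.1865 + 0.3011i)
|010⟩: (0.3216i + 0.5274 - 0.7539i - 0.2238i)/(2√2) = (0.1865 - 0.232i)
|011⟩: (0.3216i - 0.5274 - 0.7539i + 0.2238i)/(2√2) = (-0.1865 - 0.07372i)
|100⟩: (0.3216i + 0.5274 + 0.7539i - 0.2238i)/(2√2) = (0.1865 + 0.3011i)
|101⟩: (0.3216i - 0.5274 + 0.7539i + 0.2238i)/(2√2) = (-0.1865 + 0.4594i)
|110⟩: (0.3216i + 0.5274 - 0.7539i + 0.2238i)/(2√2) = (0.1865 - 0.07372i)
|111⟩: (0.3216i - 0.5274 - 0.7539i - 0.2238i)/(2√2) = (-0.1865 - 0.232i)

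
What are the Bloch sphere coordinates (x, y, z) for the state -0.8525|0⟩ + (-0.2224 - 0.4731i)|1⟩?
(0.3792, 0.8066, 0.4535)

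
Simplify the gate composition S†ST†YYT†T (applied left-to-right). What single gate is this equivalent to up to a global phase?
T†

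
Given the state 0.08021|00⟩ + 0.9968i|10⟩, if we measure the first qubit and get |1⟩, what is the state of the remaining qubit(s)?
i|0⟩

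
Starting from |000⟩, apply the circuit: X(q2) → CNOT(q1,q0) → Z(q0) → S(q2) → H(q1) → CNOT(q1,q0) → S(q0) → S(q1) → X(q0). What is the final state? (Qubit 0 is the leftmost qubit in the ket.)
-(1/√2)i|011⟩ + (1/√2)i|101⟩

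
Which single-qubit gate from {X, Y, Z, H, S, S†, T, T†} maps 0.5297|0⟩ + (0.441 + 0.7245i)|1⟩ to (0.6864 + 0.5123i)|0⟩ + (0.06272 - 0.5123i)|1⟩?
H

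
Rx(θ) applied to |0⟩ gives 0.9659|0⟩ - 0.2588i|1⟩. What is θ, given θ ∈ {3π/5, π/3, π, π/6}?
π/6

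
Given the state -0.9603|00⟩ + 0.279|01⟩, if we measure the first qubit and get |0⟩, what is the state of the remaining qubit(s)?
-0.9603|0⟩ + 0.279|1⟩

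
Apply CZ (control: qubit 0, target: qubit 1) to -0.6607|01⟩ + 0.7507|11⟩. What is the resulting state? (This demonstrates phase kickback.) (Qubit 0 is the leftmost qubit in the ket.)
-0.6607|01⟩ - 0.7507|11⟩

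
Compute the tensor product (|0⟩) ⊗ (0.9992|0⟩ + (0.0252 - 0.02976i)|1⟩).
0.9992|00⟩ + (0.0252 - 0.02976i)|01⟩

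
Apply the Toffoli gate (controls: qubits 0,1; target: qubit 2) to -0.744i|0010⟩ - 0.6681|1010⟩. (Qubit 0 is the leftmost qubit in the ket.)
-0.744i|0010⟩ - 0.6681|1010⟩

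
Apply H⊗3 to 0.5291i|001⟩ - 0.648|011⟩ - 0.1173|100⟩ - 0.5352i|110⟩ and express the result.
(-0.2706 - 0.002157i)|000⟩ + (0.1876 - 0.3763i)|001⟩ + (0.1876 + 0.3763i)|010⟩ + (-0.2706 + 0.002157i)|011⟩ + (-0.1876 + 0.3763i)|100⟩ + (0.2706 + 0.002157i)|101⟩ + (0.2706 - 0.002157i)|110⟩ + (-0.1876 - 0.3763i)|111⟩

H⊗3 gives amp(|y⟩) = (1/2√2) Σ_x (−1)^(x·y) amp(|x⟩), where x·y is the number of positions in which both x and y have a 1.
|000⟩: (0.5291i - 0.648 - 0.1173 - 0.5352i)/(2√2) = (-0.2706 - 0.002157i)
|001⟩: (-0.5291i + 0.648 - 0.1173 - 0.5352i)/(2√2) = (0.1876 - 0.3763i)
|010⟩: (0.5291i + 0.648 - 0.1173 + 0.5352i)/(2√2) = (0.1876 + 0.3763i)
|011⟩: (-0.5291i - 0.648 - 0.1173 + 0.5352i)/(2√2) = (-0.2706 + 0.002157i)
|100⟩: (0.5291i - 0.648 + 0.1173 + 0.5352i)/(2√2) = (-0.1876 + 0.3763i)
|101⟩: (-0.5291i + 0.648 + 0.1173 + 0.5352i)/(2√2) = (0.2706 + 0.002157i)
|110⟩: (0.5291i + 0.648 + 0.1173 - 0.5352i)/(2√2) = (0.2706 - 0.002157i)
|111⟩: (-0.5291i - 0.648 + 0.1173 - 0.5352i)/(2√2) = (-0.1876 - 0.3763i)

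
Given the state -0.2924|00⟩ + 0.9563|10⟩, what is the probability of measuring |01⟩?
0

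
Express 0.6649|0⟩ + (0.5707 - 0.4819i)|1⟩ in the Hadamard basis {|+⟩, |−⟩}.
(0.8737 - 0.3408i)|+⟩ + (0.06661 + 0.3408i)|−⟩

With |ψ⟩ = α|0⟩ + β|1⟩, the Hadamard-basis coefficients are ⟨+|ψ⟩ = (α + β)/√2 and ⟨−|ψ⟩ = (α − β)/√2.
Here α = 0.6649, β = (0.5707 - 0.4819i): (α + β)/√2 = (0.8737 - 0.3408i), (α − β)/√2 = (0.06661 + 0.3408i).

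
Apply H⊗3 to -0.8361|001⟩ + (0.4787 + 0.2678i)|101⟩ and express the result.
(-0.1264 + 0.09468i)|000⟩ + (0.1264 - 0.09468i)|001⟩ + (-0.1264 + 0.09468i)|010⟩ + (0.1264 - 0.09468i)|011⟩ + (-0.4649 - 0.09468i)|100⟩ + (0.4649 + 0.09468i)|101⟩ + (-0.4649 - 0.09468i)|110⟩ + (0.4649 + 0.09468i)|111⟩

H⊗3 gives amp(|y⟩) = (1/2√2) Σ_x (−1)^(x·y) amp(|x⟩), where x·y is the number of positions in which both x and y have a 1.
|000⟩: (-0.8361 + (0.4787 + 0.2678i))/(2√2) = (-0.1264 + 0.09468i)
|001⟩: (0.8361 - (0.4787 + 0.2678i))/(2√2) = (0.1264 - 0.09468i)
|010⟩: (-0.8361 + (0.4787 + 0.2678i))/(2√2) = (-0.1264 + 0.09468i)
|011⟩: (0.8361 - (0.4787 + 0.2678i))/(2√2) = (0.1264 - 0.09468i)
|100⟩: (-0.8361 - (0.4787 + 0.2678i))/(2√2) = (-0.4649 - 0.09468i)
|101⟩: (0.8361 + (0.4787 + 0.2678i))/(2√2) = (0.4649 + 0.09468i)
|110⟩: (-0.8361 - (0.4787 + 0.2678i))/(2√2) = (-0.4649 - 0.09468i)
|111⟩: (0.8361 + (0.4787 + 0.2678i))/(2√2) = (0.4649 + 0.09468i)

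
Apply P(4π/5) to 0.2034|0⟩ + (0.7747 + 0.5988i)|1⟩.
0.2034|0⟩ + (-0.9787 - 0.02908i)|1⟩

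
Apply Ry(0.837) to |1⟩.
-0.4064|0⟩ + 0.9137|1⟩

Ry(0.837) = [[cos(θ/2), −sin(θ/2)], [sin(θ/2), cos(θ/2)]]; θ = 0.837, cos(θ/2) ≈ 0.9137, sin(θ/2) ≈ 0.40639.
With a = amp(|0⟩) = 0 and b = amp(|1⟩) = 1:
new amp(|0⟩) = (0.9137)·a + (-0.40639)·b = -0.4064
new amp(|1⟩) = (0.40639)·a + (0.9137)·b = 0.9137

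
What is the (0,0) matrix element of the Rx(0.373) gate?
0.9827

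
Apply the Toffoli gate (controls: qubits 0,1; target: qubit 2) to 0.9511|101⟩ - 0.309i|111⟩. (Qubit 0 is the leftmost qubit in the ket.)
0.9511|101⟩ - 0.309i|110⟩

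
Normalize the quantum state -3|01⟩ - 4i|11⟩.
-0.6|01⟩ - 0.8i|11⟩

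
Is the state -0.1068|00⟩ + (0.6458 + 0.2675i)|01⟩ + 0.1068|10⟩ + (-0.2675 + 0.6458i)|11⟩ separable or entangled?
Entangled

Writing the state as a|00⟩ + b|01⟩ + c|10⟩ + d|11⟩, it is a product state iff ad − bc = 0.
Here (a, b, c, d) = (-0.1068, (0.6458 + 0.2675i), 0.1068, (-0.2675 + 0.6458i)): ad − bc = (-0.1068)(-0.2675 + 0.6458i) − (0.6458 + 0.2675i)(0.1068) = (-0.0404 - 0.09754i) ≠ 0, so the state is entangled.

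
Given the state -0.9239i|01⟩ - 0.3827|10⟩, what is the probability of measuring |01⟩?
0.8536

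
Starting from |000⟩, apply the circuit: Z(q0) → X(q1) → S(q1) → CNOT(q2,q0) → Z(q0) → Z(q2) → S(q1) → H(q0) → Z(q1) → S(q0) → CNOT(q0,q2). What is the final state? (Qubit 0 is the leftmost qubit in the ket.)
1/√2|010⟩ + (1/√2)i|111⟩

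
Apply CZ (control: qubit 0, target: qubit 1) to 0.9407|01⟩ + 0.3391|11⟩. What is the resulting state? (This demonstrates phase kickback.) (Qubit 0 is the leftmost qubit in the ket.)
0.9407|01⟩ - 0.3391|11⟩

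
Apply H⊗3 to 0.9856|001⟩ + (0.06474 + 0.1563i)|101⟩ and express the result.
(0.3714 + 0.05526i)|000⟩ + (-0.3714 - 0.05526i)|001⟩ + (0.3714 + 0.05526i)|010⟩ + (-0.3714 - 0.05526i)|011⟩ + (0.3256 - 0.05526i)|100⟩ + (-0.3256 + 0.05526i)|101⟩ + (0.3256 - 0.05526i)|110⟩ + (-0.3256 + 0.05526i)|111⟩

H⊗3 gives amp(|y⟩) = (1/2√2) Σ_x (−1)^(x·y) amp(|x⟩), where x·y is the number of positions in which both x and y have a 1.
|000⟩: (0.9856 + (0.06474 + 0.1563i))/(2√2) = (0.3714 + 0.05526i)
|001⟩: (-0.9856 - (0.06474 + 0.1563i))/(2√2) = (-0.3714 - 0.05526i)
|010⟩: (0.9856 + (0.06474 + 0.1563i))/(2√2) = (0.3714 + 0.05526i)
|011⟩: (-0.9856 - (0.06474 + 0.1563i))/(2√2) = (-0.3714 - 0.05526i)
|100⟩: (0.9856 - (0.06474 + 0.1563i))/(2√2) = (0.3256 - 0.05526i)
|101⟩: (-0.9856 + (0.06474 + 0.1563i))/(2√2) = (-0.3256 + 0.05526i)
|110⟩: (0.9856 - (0.06474 + 0.1563i))/(2√2) = (0.3256 - 0.05526i)
|111⟩: (-0.9856 + (0.06474 + 0.1563i))/(2√2) = (-0.3256 + 0.05526i)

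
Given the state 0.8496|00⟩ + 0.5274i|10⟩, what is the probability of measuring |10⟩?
0.2782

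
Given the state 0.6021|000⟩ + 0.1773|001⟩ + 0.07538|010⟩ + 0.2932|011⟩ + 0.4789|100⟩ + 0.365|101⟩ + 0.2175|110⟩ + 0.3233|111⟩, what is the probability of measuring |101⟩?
0.1332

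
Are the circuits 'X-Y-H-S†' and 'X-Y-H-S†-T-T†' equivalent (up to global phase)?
Yes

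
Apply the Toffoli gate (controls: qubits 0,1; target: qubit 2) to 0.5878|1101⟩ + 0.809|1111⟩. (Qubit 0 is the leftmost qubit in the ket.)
0.809|1101⟩ + 0.5878|1111⟩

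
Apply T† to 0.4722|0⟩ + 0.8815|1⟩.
0.4722|0⟩ + (0.6233 - 0.6233i)|1⟩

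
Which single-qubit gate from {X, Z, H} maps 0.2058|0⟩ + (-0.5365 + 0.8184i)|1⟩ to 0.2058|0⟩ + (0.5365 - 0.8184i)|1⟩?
Z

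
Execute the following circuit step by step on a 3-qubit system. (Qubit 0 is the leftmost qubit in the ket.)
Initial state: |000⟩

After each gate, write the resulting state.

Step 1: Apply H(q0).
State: 1/√2|000⟩ + 1/√2|100⟩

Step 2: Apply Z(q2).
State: 1/√2|000⟩ + 1/√2|100⟩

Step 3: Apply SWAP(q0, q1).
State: 1/√2|000⟩ + 1/√2|010⟩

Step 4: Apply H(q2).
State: 1/2|000⟩ + 1/2|001⟩ + 1/2|010⟩ + 1/2|011⟩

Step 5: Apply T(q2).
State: 1/2|000⟩ + (1/√8 + (1/√8)i)|001⟩ + 1/2|010⟩ + (1/√8 + (1/√8)i)|011⟩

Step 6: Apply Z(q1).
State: 1/2|000⟩ + (1/√8 + (1/√8)i)|001⟩ - 1/2|010⟩ + (-1/√8 - (1/√8)i)|011⟩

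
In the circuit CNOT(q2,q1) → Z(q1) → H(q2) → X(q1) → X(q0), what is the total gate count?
5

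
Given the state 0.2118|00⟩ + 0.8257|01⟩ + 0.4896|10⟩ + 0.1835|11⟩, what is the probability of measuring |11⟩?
0.03367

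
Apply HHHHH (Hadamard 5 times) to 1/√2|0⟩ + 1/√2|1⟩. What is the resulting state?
|0⟩

H² = I, so H^5 = H: a single Hadamard. With (a, b) = (1/√2, 1/√2), H gives ((a + b)/√2, (a − b)/√2) = (1, 0).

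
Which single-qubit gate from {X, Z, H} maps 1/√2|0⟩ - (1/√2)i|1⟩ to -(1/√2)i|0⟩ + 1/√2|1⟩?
X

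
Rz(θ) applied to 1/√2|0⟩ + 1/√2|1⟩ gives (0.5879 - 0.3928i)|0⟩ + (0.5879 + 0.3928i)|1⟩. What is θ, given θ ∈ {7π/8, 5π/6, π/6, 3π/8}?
3π/8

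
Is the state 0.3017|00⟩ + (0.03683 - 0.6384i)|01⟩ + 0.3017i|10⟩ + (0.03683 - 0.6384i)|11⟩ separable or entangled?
Entangled

Writing the state as a|00⟩ + b|01⟩ + c|10⟩ + d|11⟩, it is a product state iff ad − bc = 0.
Here (a, b, c, d) = (0.3017, (0.03683 - 0.6384i), 0.3017i, (0.03683 - 0.6384i)): ad − bc = (0.3017)(0.03683 - 0.6384i) − (0.03683 - 0.6384i)(0.3017i) = (-0.1815 - 0.2037i) ≠ 0, so the state is entangled.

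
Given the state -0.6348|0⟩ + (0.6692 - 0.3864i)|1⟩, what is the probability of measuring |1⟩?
0.5971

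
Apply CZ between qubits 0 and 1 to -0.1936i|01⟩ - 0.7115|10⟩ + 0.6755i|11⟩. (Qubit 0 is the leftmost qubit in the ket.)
-0.1936i|01⟩ - 0.7115|10⟩ - 0.6755i|11⟩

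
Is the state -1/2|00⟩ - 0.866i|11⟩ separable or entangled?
Entangled

Writing the state as a|00⟩ + b|01⟩ + c|10⟩ + d|11⟩, it is a product state iff ad − bc = 0.
Here (a, b, c, d) = (-1/2, 0, 0, -0.866i): ad − bc = (-1/2)(-0.866i) − (0)(0) = 0.433i ≠ 0, so the state is entangled.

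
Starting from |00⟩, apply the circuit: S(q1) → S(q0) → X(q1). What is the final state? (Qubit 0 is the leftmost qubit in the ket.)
|01⟩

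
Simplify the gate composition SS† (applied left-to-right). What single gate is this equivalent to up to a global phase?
I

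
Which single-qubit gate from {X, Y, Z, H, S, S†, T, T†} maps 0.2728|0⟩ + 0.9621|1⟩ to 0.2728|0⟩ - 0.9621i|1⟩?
S†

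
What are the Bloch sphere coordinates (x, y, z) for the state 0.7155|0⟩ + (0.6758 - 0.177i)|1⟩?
(0.9671, -0.2533, 0.02391)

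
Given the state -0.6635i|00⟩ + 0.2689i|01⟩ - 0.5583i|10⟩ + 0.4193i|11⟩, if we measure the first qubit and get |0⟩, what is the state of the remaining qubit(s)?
-0.9268i|0⟩ + 0.3756i|1⟩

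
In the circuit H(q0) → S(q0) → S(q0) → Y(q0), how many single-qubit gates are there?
4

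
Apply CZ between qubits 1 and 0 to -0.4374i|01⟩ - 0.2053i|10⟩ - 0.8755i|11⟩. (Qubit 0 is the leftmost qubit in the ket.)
-0.4374i|01⟩ - 0.2053i|10⟩ + 0.8755i|11⟩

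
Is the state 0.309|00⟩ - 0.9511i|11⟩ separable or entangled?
Entangled

Writing the state as a|00⟩ + b|01⟩ + c|10⟩ + d|11⟩, it is a product state iff ad − bc = 0.
Here (a, b, c, d) = (0.309, 0, 0, -0.9511i): ad − bc = (0.309)(-0.9511i) − (0)(0) = -0.2939i ≠ 0, so the state is entangled.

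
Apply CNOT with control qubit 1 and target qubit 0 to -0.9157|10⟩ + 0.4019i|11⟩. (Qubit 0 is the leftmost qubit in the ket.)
0.4019i|01⟩ - 0.9157|10⟩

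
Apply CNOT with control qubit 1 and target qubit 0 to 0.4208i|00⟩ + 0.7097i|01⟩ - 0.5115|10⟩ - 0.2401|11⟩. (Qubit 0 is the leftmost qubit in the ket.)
0.4208i|00⟩ - 0.2401|01⟩ - 0.5115|10⟩ + 0.7097i|11⟩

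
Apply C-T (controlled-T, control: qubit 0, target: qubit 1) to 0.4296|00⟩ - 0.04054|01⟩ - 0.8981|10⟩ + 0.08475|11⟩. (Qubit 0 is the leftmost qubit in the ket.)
0.4296|00⟩ - 0.04054|01⟩ - 0.8981|10⟩ + (0.05993 + 0.05993i)|11⟩

C-T leaves the control-|0⟩ kets |00⟩, |01⟩ unchanged and applies T to qubit 1 on the control-|1⟩ pair (|10⟩, |11⟩).
T = [[1, 0], [0, (1/√2 + (1/√2)i)]].
With a = amp(|10⟩) = -0.8981 and b = amp(|11⟩) = 0.08475:
new amp(|10⟩) = (1)·a = -0.8981
new amp(|11⟩) = (1/√2 + (1/√2)i)·b = (0.05993 + 0.05993i)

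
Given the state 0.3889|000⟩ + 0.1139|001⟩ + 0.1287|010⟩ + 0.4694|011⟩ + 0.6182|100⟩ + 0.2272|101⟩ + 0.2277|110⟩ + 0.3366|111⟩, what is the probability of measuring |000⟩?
0.1512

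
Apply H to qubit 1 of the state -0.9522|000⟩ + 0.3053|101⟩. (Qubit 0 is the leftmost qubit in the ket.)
-0.6733|000⟩ - 0.6733|010⟩ + 0.2159|101⟩ + 0.2159|111⟩

H on qubit 1 mixes each pair of kets that differ only in qubit 1: amplitudes (a, b) of (|…0…⟩, |…1…⟩) become ((a + b)/√2, (a − b)/√2). Kets absent from the input have amplitude 0.
(|000⟩, |010⟩): (a, b) = (-0.9522, 0) → (-0.6733, -0.6733)
(|101⟩, |111⟩): (a, b) = (0.3053, 0) → (0.2159, 0.2159)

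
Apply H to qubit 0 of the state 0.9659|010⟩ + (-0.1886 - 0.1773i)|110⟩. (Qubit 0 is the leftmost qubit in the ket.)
(0.5496 - 0.1254i)|010⟩ + (0.8164 + 0.1254i)|110⟩

H on qubit 0 mixes each pair of kets that differ only in qubit 0: amplitudes (a, b) of (|…0…⟩, |…1…⟩) become ((a + b)/√2, (a − b)/√2). Kets absent from the input have amplitude 0.
(|010⟩, |110⟩): (a, b) = (0.9659, (-0.1886 - 0.1773i)) → ((0.5496 - 0.1254i), (0.8164 + 0.1254i))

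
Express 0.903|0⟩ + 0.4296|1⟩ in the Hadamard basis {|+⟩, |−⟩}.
0.9423|+⟩ + 0.3347|−⟩

With |ψ⟩ = α|0⟩ + β|1⟩, the Hadamard-basis coefficients are ⟨+|ψ⟩ = (α + β)/√2 and ⟨−|ψ⟩ = (α − β)/√2.
Here α = 0.903, β = 0.4296: (α + β)/√2 = 0.9423, (α − β)/√2 = 0.3347.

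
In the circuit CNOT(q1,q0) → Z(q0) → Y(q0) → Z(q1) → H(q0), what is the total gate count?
5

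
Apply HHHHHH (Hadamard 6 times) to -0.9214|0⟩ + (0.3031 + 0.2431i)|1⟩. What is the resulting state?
-0.9214|0⟩ + (0.3031 + 0.2431i)|1⟩

H² = I, so an even number of Hadamards cancels: H^6 = I and the state is unchanged.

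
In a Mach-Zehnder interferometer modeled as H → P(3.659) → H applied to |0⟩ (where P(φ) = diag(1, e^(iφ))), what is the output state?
(0.06545 - 0.2473i)|0⟩ + (0.9346 + 0.2473i)|1⟩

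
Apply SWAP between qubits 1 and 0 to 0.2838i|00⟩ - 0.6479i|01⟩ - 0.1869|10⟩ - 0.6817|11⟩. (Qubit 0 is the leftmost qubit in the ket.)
0.2838i|00⟩ - 0.1869|01⟩ - 0.6479i|10⟩ - 0.6817|11⟩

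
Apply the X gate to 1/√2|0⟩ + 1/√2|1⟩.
1/√2|0⟩ + 1/√2|1⟩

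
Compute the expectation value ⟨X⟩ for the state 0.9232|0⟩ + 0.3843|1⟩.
0.7096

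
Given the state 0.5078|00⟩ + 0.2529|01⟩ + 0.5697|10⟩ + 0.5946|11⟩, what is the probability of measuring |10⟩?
0.3246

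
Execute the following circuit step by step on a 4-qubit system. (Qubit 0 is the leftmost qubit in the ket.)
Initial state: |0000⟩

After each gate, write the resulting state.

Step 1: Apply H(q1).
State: 1/√2|0000⟩ + 1/√2|0100⟩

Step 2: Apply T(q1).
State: 1/√2|0000⟩ + (1/2 + (1/2)i)|0100⟩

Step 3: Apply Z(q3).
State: 1/√2|0000⟩ + (1/2 + (1/2)i)|0100⟩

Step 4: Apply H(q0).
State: 1/2|0000⟩ + (1/√8 + (1/√8)i)|0100⟩ + 1/2|1000⟩ + (1/√8 + (1/√8)i)|1100⟩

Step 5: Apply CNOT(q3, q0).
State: 1/2|0000⟩ + (1/√8 + (1/√8)i)|0100⟩ + 1/2|1000⟩ + (1/√8 + (1/√8)i)|1100⟩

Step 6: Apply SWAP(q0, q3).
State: 1/2|0000⟩ + 1/2|0001⟩ + (1/√8 + (1/√8)i)|0100⟩ + (1/√8 + (1/√8)i)|0101⟩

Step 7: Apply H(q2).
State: 1/√8|0000⟩ + 1/√8|0001⟩ + 1/√8|0010⟩ + 1/√8|0011⟩ + (0.25 + 0.25i)|0100⟩ + (0.25 + 0.25i)|0101⟩ + (0.25 + 0.25i)|0110⟩ + (0.25 + 0.25i)|0111⟩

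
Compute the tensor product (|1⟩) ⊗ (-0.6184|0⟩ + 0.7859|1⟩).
-0.6184|10⟩ + 0.7859|11⟩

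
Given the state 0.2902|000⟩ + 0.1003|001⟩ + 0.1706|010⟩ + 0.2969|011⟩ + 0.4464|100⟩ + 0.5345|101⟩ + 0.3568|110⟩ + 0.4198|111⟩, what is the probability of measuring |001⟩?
0.01006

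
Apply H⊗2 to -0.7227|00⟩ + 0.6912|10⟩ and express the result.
-0.01575|00⟩ - 0.01575|01⟩ - 0.707|10⟩ - 0.707|11⟩

H⊗2 gives amp(|y⟩) = (1/2) Σ_x (−1)^(x·y) amp(|x⟩), where x·y is the number of positions in which both x and y have a 1.
|00⟩: (-0.7227 + 0.6912)/2 = -0.01575
|01⟩: (-0.7227 + 0.6912)/2 = -0.01575
|10⟩: (-0.7227 - 0.6912)/2 = -0.707
|11⟩: (-0.7227 - 0.6912)/2 = -0.707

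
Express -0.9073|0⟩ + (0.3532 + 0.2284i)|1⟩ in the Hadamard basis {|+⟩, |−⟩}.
(-0.3918 + 0.1615i)|+⟩ + (-0.8913 - 0.1615i)|−⟩

With |ψ⟩ = α|0⟩ + β|1⟩, the Hadamard-basis coefficients are ⟨+|ψ⟩ = (α + β)/√2 and ⟨−|ψ⟩ = (α − β)/√2.
Here α = -0.9073, β = (0.3532 + 0.2284i): (α + β)/√2 = (-0.3918 + 0.1615i), (α − β)/√2 = (-0.8913 - 0.1615i).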